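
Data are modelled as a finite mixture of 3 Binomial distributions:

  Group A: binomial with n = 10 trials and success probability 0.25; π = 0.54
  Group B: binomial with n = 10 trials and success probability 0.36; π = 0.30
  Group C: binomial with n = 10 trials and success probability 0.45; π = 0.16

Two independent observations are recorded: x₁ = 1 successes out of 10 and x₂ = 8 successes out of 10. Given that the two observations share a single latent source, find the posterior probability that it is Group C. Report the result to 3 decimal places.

Posterior ∝ prior × likelihood, so P(k | x) ∝ P(Z=k) f_k(x); normalise over all components.
Since both observations come from the same component, the likelihood for component k is f_k(x₁)·f_k(x₂).
  f_A = [0.187712] × [0.000386238] = 7.25014e-05
  f_B = [0.0648518] × [0.00519987] = 0.000337221
  f_C = [0.0207241] × [0.0228896] = 0.000474367
Prior × likelihood for each component:
  P(Z=A)·f_A = 0.54 × 7.25014e-05 = 3.91508e-05
  P(Z=B)·f_B = 0.30 × 0.000337221 = 0.000101166
  P(Z=C)·f_C = 0.16 × 0.000474367 = 7.58988e-05
Evidence: 3.91508e-05 + 0.000101166 + 7.58988e-05 = 0.000216216
Responsibility of Group C: 7.58988e-05 / 0.000216216 ≈ 0.351

0.351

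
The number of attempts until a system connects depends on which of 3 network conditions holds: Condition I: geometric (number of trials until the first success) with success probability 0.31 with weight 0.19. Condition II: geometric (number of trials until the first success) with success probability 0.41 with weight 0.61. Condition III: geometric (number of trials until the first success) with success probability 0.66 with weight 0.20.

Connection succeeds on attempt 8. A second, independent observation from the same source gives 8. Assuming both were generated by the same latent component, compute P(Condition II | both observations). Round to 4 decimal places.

Apply Bayes' rule: the posterior for each component is proportional to its prior times its likelihood at x.
Since both observations come from the same component, the likelihood for component k is f_k(x₁)·f_k(x₂).
  p_I = [0.31·(1−0.31)^7 = 0.31·0.0744635 = 0.0230837] × [0.0230837] = 0.000532857
  p_II = [0.41·(1−0.41)^7 = 0.41·0.0248865 = 0.0102035] × [0.0102035] = 0.000104111
  p_III = [0.66·(1−0.66)^7 = 0.66·0.000525234 = 0.000346654] × [0.000346654] = 1.20169e-07
Weight by the priors:
  π_I·p_I = 0.19 × 0.000532857 = 0.000101243
  π_II·p_II = 0.61 × 0.000104111 = 6.35076e-05
  π_III·p_III = 0.20 × 1.20169e-07 = 2.40338e-08
Sum: 0.000101243 + 6.35076e-05 + 2.40338e-08 = 0.000164774
P(Condition II | data) = 6.35076e-05 / 0.000164774 ≈ 0.3854

0.3854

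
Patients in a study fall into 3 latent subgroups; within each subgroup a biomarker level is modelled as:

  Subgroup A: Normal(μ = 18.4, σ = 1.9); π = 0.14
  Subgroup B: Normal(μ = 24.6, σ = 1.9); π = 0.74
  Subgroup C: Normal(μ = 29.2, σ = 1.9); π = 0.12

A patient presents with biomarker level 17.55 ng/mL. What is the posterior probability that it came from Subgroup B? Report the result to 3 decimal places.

0.006

Apply Bayes' rule: the posterior for each component is proportional to its prior times its likelihood at x.
Evaluate each component's likelihood at the observed value:
  L_A = (1/(1.9·√(2π)))·exp(−(17.55−18.4)²/(2·1.9²)) = 0.209970·exp(-0.10007) = 0.189975
  L_B = (1/(1.9·√(2π)))·exp(−(17.55−24.6)²/(2·1.9²)) = 0.209970·exp(-6.88400) = 0.000215017
  L_C = (1/(1.9·√(2π)))·exp(−(17.55−29.2)²/(2·1.9²)) = 0.209970·exp(-18.79813) = 1.43957e-09
Unnormalised posteriors:
  w_A·L_A = 0.14 × 0.189975 = 0.0265965
  w_B·L_B = 0.74 × 0.000215017 = 0.000159112
  w_C·L_C = 0.12 × 1.43957e-09 = 1.72748e-10
Evidence: 0.0265965 + 0.000159112 + 1.72748e-10 = 0.0267556
P(Subgroup B | x) ≈ 0.006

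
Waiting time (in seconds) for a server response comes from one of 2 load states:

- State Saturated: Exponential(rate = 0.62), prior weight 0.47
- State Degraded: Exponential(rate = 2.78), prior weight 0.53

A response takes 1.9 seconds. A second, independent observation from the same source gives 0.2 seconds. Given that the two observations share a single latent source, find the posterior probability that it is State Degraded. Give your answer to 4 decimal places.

The responsibility of component k is P(Z=k) f_k(x) divided by Σ_j P(Z=j) f_j(x).
Since both observations come from the same component, the likelihood for component k is f_k(x₁)·f_k(x₂).
  f_Saturated = [0.190894] × [0.547696] = 0.104552
  f_Degraded = [0.0141287] × [1.59433] = 0.0225257
Multiply by the mixture weights:
  P(Z=Saturated)·f_Saturated = 0.47 × 0.104552 = 0.0491394
  P(Z=Degraded)·f_Degraded = 0.53 × 0.0225257 = 0.0119386
Marginal: 0.0491394 + 0.0119386 = 0.061078
P(State Degraded | data) = 0.0119386 / 0.061078 ≈ 0.1955

0.1955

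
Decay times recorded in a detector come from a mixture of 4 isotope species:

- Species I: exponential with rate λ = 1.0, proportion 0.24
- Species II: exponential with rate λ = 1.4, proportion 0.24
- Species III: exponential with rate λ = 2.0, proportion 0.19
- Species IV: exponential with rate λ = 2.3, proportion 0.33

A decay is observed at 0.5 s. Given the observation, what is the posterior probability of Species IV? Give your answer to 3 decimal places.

0.347

P(component k | x) = P(Z=k)·f_k(x) / marginal(x), where marginal(x) = Σ_j P(Z=j)·f_j(x).
Exponential densities:
  f_I = 1.0·e^(−1.0·0.5) = 1.0·e^(−0.5000) = 0.606531
  f_II = 1.4·e^(−1.4·0.5) = 1.4·e^(−0.7000) = 0.695219
  f_III = 2.0·e^(−2.0·0.5) = 2.0·e^(−1.0000) = 0.735759
  f_IV = 2.3·e^(−2.3·0.5) = 2.3·e^(−1.1500) = 0.728265
Weight by the priors:
  P(Z=I)·f_I = 0.24 × 0.606531 = 0.145567
  P(Z=II)·f_II = 0.24 × 0.695219 = 0.166853
  P(Z=III)·f_III = 0.19 × 0.735759 = 0.139794
  P(Z=IV)·f_IV = 0.33 × 0.728265 = 0.240327
Evidence: 0.145567 + 0.166853 + 0.139794 + 0.240327 = 0.692542
P(Species IV | data) ≈ 0.347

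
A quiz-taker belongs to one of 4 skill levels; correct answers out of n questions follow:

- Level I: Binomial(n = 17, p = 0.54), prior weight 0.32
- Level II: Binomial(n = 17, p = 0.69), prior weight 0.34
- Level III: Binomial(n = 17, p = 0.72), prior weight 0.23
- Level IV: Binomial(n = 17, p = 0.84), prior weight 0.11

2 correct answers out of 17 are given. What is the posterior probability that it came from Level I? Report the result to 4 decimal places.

P(component k | x) = π_k·f_k(x) / marginal(x), where marginal(x) = Σ_j π_j·f_j(x).
Binomial probabilities:
  p_I = C(17,2)·0.54^2·0.46^15 = 136·0.2916·8.7371e-06 = 0.000346493
  p_II = C(17,2)·0.69^2·0.31^15 = 136·0.4761·2.34653e-08 = 1.51937e-06
  p_III = C(17,2)·0.72^2·0.28^15 = 136·0.5184·5.09766e-09 = 3.59397e-07
  p_IV = C(17,2)·0.84^2·0.16^15 = 136·0.7056·1.15292e-12 = 1.10636e-10
Multiply by the mixture weights:
  π_I·p_I = 0.32 × 0.000346493 = 0.000110878
  π_II·p_II = 0.34 × 1.51937e-06 = 5.16585e-07
  π_III·p_III = 0.23 × 3.59397e-07 = 8.26613e-08
  π_IV·p_IV = 0.11 × 1.10636e-10 = 1.217e-11
Evidence: 0.000110878 + 5.16585e-07 + 8.26613e-08 + 1.217e-11 = 0.000111477
P(Level I | data) = 0.000110878 / 0.000111477 ≈ 0.9946

0.9946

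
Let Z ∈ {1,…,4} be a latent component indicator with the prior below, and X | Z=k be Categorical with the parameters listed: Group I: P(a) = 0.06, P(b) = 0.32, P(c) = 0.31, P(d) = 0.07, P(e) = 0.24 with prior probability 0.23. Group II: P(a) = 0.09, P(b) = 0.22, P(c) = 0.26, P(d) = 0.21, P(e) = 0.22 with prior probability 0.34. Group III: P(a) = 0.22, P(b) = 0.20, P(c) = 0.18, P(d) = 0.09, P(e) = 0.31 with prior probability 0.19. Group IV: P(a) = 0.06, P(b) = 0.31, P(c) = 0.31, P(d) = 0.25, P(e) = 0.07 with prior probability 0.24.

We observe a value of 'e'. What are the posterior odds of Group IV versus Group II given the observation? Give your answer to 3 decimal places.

0.225

Posterior odds = (π_i f_i(x)) / (π_j f_j(x)); the normalising sum cancels.
Categorical probabilities:
  L_I = P(e | comp) = 0.24
  L_II = P(e | comp) = 0.22
  L_III = P(e | comp) = 0.31
  L_IV = P(e | comp) = 0.07
Odds = (0.24/0.34) × (0.07/0.22) = 0.705882 × 0.318182 ≈ 0.225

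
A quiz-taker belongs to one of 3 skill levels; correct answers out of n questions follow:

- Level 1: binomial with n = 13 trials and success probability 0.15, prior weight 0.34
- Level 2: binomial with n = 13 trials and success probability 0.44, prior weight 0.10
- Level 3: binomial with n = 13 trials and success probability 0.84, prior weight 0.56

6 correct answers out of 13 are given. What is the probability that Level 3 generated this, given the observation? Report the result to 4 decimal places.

0.0369

By Bayes' theorem, P(k | x) = w_k f_k(x) / Σ_j w_j f_j(x).
Component likelihoods at x = 6 correct answers out of 13:
  f_1 = 0.0062661
  f_2 = 0.215055
  f_3 = 0.0016182
Prior × likelihood for each component:
  w_1·f_1 = 0.34 × 0.0062661 = 0.00213047
  w_2·f_2 = 0.10 × 0.215055 = 0.0215055
  w_3·f_3 = 0.56 × 0.0016182 = 0.000906193
Denominator: 0.00213047 + 0.0215055 + 0.000906193 = 0.0245422
Responsibility of Level 3: 0.000906193 / 0.0245422 ≈ 0.0369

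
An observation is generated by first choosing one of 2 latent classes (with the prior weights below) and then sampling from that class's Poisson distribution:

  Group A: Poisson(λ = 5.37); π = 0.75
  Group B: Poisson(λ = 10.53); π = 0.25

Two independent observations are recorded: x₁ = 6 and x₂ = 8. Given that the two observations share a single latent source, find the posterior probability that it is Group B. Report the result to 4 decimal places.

The responsibility of component k is w_k f_k(x) divided by Σ_j w_j f_j(x).
Since both observations come from the same component, the likelihood for component k is f_k(x₁)·f_k(x₂).
  L_A = [e^(−5.37)·5.37^6/6! = 0.155007] × [0.0798201] = 0.0123727
  L_B = [e^(−10.53)·10.53^6/6! = 0.0505961] × [0.100181] = 0.00506877
Prior × likelihood for each component:
  w_A·L_A = 0.75 × 0.0123727 = 0.00927952
  w_B·L_B = 0.25 × 0.00506877 = 0.00126719
Normaliser: 0.00927952 + 0.00126719 = 0.0105467
P(Group B | x) = 0.00126719 / 0.0105467 ≈ 0.1202

0.1202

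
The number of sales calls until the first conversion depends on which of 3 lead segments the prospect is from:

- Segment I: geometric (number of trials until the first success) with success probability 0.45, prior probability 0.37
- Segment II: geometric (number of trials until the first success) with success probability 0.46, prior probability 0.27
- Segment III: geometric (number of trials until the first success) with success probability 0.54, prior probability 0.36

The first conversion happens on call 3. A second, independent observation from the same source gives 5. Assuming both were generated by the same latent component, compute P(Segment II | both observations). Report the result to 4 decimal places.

0.3158

The responsibility of component k is w_k f_k(x) divided by Σ_j w_j f_j(x).
Since both observations come from the same component, the likelihood for component k is f_k(x₁)·f_k(x₂).
  p_I = [0.136125] × [0.0411778] = 0.00560533
  p_II = [0.134136] × [0.0391141] = 0.0052466
  p_III = [0.114264] × [0.0241783] = 0.0027627
Weight by the priors:
  w_I·p_I = 0.37 × 0.00560533 = 0.00207397
  w_II·p_II = 0.27 × 0.0052466 = 0.00141658
  w_III·p_III = 0.36 × 0.0027627 = 0.000994574
Denominator: 0.00207397 + 0.00141658 + 0.000994574 = 0.00448513
So the posterior for Segment II is 0.00141658 / 0.00448513 ≈ 0.3158.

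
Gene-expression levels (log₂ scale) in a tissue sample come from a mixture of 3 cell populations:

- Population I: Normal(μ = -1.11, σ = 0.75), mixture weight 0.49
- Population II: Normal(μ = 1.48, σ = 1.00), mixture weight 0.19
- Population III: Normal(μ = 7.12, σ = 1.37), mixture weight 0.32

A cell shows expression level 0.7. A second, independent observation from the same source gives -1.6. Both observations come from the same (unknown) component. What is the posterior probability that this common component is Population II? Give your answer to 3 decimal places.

0.031

Posterior ∝ prior × likelihood, so P(k | x) ∝ π_k f_k(x); normalise over all components.
Since both observations come from the same component, the likelihood for component k is f_k(x₁)·f_k(x₂).
  L_I = [0.0289164] × [0.429695] = 0.0124253
  L_II = [0.294305] × [0.00347508] = 0.00102273
  L_III = [4.96219e-06] × [4.64468e-10] = 2.30478e-15
Unnormalised posteriors:
  π_I·L_I = 0.49 × 0.0124253 = 0.00608838
  π_II·L_II = 0.19 × 0.00102273 = 0.000194319
  π_III·L_III = 0.32 × 2.30478e-15 = 7.37529e-16
Normaliser: 0.00608838 + 0.000194319 + 7.37529e-16 = 0.0062827
So the posterior for Population II is 0.000194319 / 0.0062827 ≈ 0.031.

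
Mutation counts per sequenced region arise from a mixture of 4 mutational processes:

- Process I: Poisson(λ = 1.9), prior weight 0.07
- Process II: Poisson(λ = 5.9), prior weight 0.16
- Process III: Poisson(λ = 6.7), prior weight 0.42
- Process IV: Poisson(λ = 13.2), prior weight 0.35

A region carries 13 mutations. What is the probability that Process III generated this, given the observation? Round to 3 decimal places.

By Bayes' theorem, P(k | x) = w_k f_k(x) / Σ_j w_j f_j(x).
Poisson probabilities:
  f_I = e^(−1.9)·1.9^13/13! = 1.01008e-07
  f_II = e^(−5.9)·5.9^13/13! = 0.00461805
  f_III = e^(−6.7)·6.7^13/13! = 0.0108372
  f_IV = e^(−13.2)·13.2^13/13! = 0.109773
Multiply by the mixture weights:
  w_I·f_I = 0.07 × 1.01008e-07 = 7.07058e-09
  w_II·f_II = 0.16 × 0.00461805 = 0.000738888
  w_III·f_III = 0.42 × 0.0108372 = 0.00455164
  w_IV·f_IV = 0.35 × 0.109773 = 0.0384204
Evidence: 7.07058e-09 + 0.000738888 + 0.00455164 + 0.0384204 = 0.0437109
Responsibility of Process III: 0.00455164 / 0.0437109 ≈ 0.104

0.104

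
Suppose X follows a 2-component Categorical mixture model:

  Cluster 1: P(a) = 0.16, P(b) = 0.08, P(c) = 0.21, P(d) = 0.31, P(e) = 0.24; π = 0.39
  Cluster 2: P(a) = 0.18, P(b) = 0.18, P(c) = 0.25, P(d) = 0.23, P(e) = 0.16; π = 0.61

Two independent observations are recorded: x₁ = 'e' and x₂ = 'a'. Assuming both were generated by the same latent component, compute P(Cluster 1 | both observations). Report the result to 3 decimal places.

0.460

Posterior ∝ prior × likelihood, so P(k | x) ∝ w_k f_k(x); normalise over all components.
Since both observations come from the same component, the likelihood for component k is f_k(x₁)·f_k(x₂).
  p_1 = [P(e | comp) = 0.24] × [0.16] = 0.0384
  p_2 = [P(e | comp) = 0.16] × [0.18] = 0.0288
Weight by the priors:
  w_1·p_1 = 0.39 × 0.0384 = 0.014976
  w_2·p_2 = 0.61 × 0.0288 = 0.017568
Normaliser: 0.014976 + 0.017568 = 0.032544
P(Cluster 1 | x₁,x₂) ≈ 0.460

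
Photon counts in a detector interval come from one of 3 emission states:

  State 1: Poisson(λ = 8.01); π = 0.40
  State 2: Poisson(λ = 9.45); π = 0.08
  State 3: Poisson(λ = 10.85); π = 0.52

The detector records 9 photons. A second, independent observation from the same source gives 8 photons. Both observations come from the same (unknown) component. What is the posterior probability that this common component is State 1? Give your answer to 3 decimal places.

0.511

Posterior ∝ prior × likelihood, so P(k | x) ∝ P(Z=k) f_k(x); normalise over all components.
Since both observations come from the same component, the likelihood for component k is f_k(x₁)·f_k(x₂).
  p_1 = [0.124231] × [0.139586] = 0.0173409
  p_2 = [0.130329] × [0.124123] = 0.0161768
  p_3 = [0.111432] × [0.092432] = 0.0102999
Prior × likelihood for each component:
  P(Z=1)·p_1 = 0.40 × 0.0173409 = 0.00693636
  P(Z=2)·p_2 = 0.08 × 0.0161768 = 0.00129414
  P(Z=3)·p_3 = 0.52 × 0.0102999 = 0.00535593
Marginal: 0.00693636 + 0.00129414 + 0.00535593 = 0.0135864
P(State 1 | x₁,x₂) = 0.00693636 / 0.0135864 ≈ 0.511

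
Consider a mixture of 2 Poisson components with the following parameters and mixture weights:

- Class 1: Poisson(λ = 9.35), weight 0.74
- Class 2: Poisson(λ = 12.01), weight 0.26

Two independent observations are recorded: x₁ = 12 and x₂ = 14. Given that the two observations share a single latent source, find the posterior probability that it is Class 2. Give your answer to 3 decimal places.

0.536

The responsibility of component k is w_k f_k(x) divided by Σ_j w_j f_j(x).
Since both observations come from the same component, the likelihood for component k is f_k(x₁)·f_k(x₂).
  p_1 = [e^(−9.35)·9.35^12/12! = 0.0810492] × [0.0389315] = 0.00315537
  p_2 = [e^(−12.01)·12.01^12/12! = 0.114367] × [0.0906394] = 0.0103662
Weight by the priors:
  w_1·p_1 = 0.74 × 0.00315537 = 0.00233497
  w_2·p_2 = 0.26 × 0.0103662 = 0.00269521
Evidence: 0.00233497 + 0.00269521 = 0.00503018
Responsibility of Class 2: 0.00269521 / 0.00503018 ≈ 0.536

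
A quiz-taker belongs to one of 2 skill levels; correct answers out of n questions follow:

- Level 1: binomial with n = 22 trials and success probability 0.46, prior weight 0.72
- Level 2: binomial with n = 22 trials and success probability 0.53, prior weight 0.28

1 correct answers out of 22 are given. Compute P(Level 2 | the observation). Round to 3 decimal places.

By Bayes' theorem, P(k | x) = π_k f_k(x) / Σ_j π_j f_j(x).
Component likelihoods at x = 1 correct answers out of 22:
  f_1 = C(22,1)·0.46^1·0.54^21 = 22·0.46·2.40032e-06 = 2.42912e-05
  f_2 = C(22,1)·0.53^1·0.47^21 = 22·0.53·1.30033e-07 = 1.51619e-06
Prior × likelihood for each component:
  π_1·f_1 = 0.72 × 2.42912e-05 = 1.74897e-05
  π_2·f_2 = 0.28 × 1.51619e-06 = 4.24533e-07
Marginal: 1.74897e-05 + 4.24533e-07 = 1.79142e-05
P(Level 2 | data) = 4.24533e-07 / 1.79142e-05 ≈ 0.024

0.024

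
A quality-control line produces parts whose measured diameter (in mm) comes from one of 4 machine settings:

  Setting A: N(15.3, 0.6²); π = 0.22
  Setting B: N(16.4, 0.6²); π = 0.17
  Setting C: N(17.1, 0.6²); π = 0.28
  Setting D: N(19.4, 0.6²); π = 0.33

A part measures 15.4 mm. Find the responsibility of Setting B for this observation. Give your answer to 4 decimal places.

Posterior ∝ prior × likelihood, so P(k | x) ∝ P(Z=k) f_k(x); normalise over all components.
Normal densities:
  p_A = (1/(0.6·√(2π)))·exp(−(15.4−15.3)²/(2·0.6²)) = 0.664904·exp(-0.01389) = 0.655733
  p_B = (1/(0.6·√(2π)))·exp(−(15.4−16.4)²/(2·0.6²)) = 0.664904·exp(-1.38889) = 0.165795
  p_C = (1/(0.6·√(2π)))·exp(−(15.4−17.1)²/(2·0.6²)) = 0.664904·exp(-4.01389) = 0.0120102
  p_D = (1/(0.6·√(2π)))·exp(−(15.4−19.4)²/(2·0.6²)) = 0.664904·exp(-22.22222) = 1.48515e-10
Weight by the priors:
  P(Z=A)·p_A = 0.22 × 0.655733 = 0.144261
  P(Z=B)·p_B = 0.17 × 0.165795 = 0.0281852
  P(Z=C)·p_C = 0.28 × 0.0120102 = 0.00336285
  P(Z=D)·p_D = 0.33 × 1.48515e-10 = 4.901e-11
Denominator: 0.144261 + 0.0281852 + 0.00336285 + 4.901e-11 = 0.175809
So the posterior for Setting B is 0.0281852 / 0.175809 ≈ 0.1603.

0.1603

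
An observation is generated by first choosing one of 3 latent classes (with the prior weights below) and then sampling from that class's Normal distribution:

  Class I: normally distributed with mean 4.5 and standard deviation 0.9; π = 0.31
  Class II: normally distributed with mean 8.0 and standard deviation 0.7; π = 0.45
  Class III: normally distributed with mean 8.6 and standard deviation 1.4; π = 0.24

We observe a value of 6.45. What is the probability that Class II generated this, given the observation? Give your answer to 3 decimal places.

0.393

Apply Bayes' rule: the posterior for each component is proportional to its prior times its likelihood at x.
Normal densities:
  f_I = (1/(0.9·√(2π)))·exp(−(6.45−4.5)²/(2·0.9²)) = 0.443269·exp(-2.34722) = 0.0423918
  f_II = (1/(0.7·√(2π)))·exp(−(6.45−8.0)²/(2·0.7²)) = 0.569918·exp(-2.45153) = 0.049105
  f_III = (1/(1.4·√(2π)))·exp(−(6.45−8.6)²/(2·1.4²)) = 0.284959·exp(-1.17921) = 0.087631
Prior × likelihood for each component:
  P(Z=I)·f_I = 0.31 × 0.0423918 = 0.0131415
  P(Z=II)·f_II = 0.45 × 0.049105 = 0.0220973
  P(Z=III)·f_III = 0.24 × 0.087631 = 0.0210315
Marginal: 0.0131415 + 0.0220973 + 0.0210315 = 0.0562702
P(Class II | data) ≈ 0.393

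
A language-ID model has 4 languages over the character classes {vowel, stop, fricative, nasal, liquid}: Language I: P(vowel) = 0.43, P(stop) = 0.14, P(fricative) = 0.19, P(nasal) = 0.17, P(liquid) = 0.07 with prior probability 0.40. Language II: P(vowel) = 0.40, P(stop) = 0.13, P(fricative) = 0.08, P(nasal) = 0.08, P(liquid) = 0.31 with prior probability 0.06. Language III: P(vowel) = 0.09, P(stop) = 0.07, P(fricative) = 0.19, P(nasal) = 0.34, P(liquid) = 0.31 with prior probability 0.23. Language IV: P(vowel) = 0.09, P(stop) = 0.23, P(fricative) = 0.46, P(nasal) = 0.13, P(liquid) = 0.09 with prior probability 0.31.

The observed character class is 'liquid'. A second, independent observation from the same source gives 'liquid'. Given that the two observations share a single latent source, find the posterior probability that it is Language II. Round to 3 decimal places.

Apply Bayes' rule: the posterior for each component is proportional to its prior times its likelihood at x.
Since both observations come from the same component, the likelihood for component k is f_k(x₁)·f_k(x₂).
  L_I = [0.07] × [0.07] = 0.0049
  L_II = [0.31] × [0.31] = 0.0961
  L_III = [0.31] × [0.31] = 0.0961
  L_IV = [0.09] × [0.09] = 0.0081
Weight by the priors:
  π_I·L_I = 0.40 × 0.0049 = 0.00196
  π_II·L_II = 0.06 × 0.0961 = 0.005766
  π_III·L_III = 0.23 × 0.0961 = 0.022103
  π_IV·L_IV = 0.31 × 0.0081 = 0.002511
Denominator: 0.00196 + 0.005766 + 0.022103 + 0.002511 = 0.03234
Responsibility of Language II: 0.005766 / 0.03234 ≈ 0.178

0.178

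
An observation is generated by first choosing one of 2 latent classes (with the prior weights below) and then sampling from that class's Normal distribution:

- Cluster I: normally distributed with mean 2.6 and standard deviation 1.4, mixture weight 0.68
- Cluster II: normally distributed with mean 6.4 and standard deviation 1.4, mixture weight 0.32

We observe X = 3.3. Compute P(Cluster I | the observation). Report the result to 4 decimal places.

0.9561

Apply Bayes' rule: the posterior for each component is proportional to its prior times its likelihood at x.
Evaluate each component's likelihood at the observed value:
  p_I = 0.251475
  p_II = 0.0245525
Prior × likelihood for each component:
  π_I·p_I = 0.68 × 0.251475 = 0.171003
  π_II·p_II = 0.32 × 0.0245525 = 0.0078568
Denominator: 0.171003 + 0.0078568 = 0.17886
P(Cluster I | the observation) = 0.171003 / 0.17886 ≈ 0.9561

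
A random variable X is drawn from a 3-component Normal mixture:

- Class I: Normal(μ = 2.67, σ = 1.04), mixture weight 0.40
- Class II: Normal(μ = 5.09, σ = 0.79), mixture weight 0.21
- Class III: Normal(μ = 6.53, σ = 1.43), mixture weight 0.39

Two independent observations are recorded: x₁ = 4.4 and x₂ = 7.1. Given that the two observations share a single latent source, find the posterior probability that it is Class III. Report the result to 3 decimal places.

P(component k | x) = π_k·f_k(x) / marginal(x), where marginal(x) = Σ_j π_j·f_j(x).
Since both observations come from the same component, the likelihood for component k is f_k(x₁)·f_k(x₂).
  p_I = [0.0961629] × [4.4044e-05] = 4.2354e-06
  p_II = [0.34485] × [0.0198419] = 0.0068425
  p_III = [0.092003] × [0.257675] = 0.0237069
Prior × likelihood for each component:
  π_I·p_I = 0.40 × 4.2354e-06 = 1.69416e-06
  π_II·p_II = 0.21 × 0.0068425 = 0.00143692
  π_III·p_III = 0.39 × 0.0237069 = 0.0092457
Marginal: 1.69416e-06 + 0.00143692 + 0.0092457 = 0.0106843
P(Class III | x₁,x₂) = 0.0092457 / 0.0106843 ≈ 0.865

0.865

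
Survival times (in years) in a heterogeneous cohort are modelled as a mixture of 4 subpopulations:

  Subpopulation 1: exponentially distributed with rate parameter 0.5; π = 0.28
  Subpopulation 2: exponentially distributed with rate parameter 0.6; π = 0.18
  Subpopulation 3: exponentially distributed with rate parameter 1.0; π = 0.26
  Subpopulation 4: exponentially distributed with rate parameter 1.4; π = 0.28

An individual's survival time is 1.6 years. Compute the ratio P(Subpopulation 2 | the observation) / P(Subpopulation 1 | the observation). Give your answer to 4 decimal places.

0.6574

Since P(k|x) ∝ w_k f_k(x), the posterior odds are w_i f_i(x) / (w_j f_j(x)).
Exponential densities:
  L_1 = 0.224664
  L_2 = 0.229736
  L_3 = 0.201897
  L_4 = 0.149042
Posterior odds = (w_2·L_2) / (w_1·L_1) = (0.18·0.229736) / (0.28·0.224664) = 0.0413524 / 0.0629061 ≈ 0.6574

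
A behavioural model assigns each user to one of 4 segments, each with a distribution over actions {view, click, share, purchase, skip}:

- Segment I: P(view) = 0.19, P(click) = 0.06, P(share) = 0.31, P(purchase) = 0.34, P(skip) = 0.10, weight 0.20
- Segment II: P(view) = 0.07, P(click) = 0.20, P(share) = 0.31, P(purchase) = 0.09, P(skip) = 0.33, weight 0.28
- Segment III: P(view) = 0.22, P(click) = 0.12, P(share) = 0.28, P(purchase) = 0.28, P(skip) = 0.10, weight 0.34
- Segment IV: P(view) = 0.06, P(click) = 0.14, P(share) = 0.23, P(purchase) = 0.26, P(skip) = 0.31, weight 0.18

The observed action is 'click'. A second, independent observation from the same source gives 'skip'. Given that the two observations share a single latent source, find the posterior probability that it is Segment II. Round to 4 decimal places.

Posterior ∝ prior × likelihood, so P(k | x) ∝ π_k f_k(x); normalise over all components.
Since both observations come from the same component, the likelihood for component k is f_k(x₁)·f_k(x₂).
  f_I = [0.06] × [0.1] = 0.006
  f_II = [0.2] × [0.33] = 0.066
  f_III = [0.12] × [0.1] = 0.012
  f_IV = [0.14] × [0.31] = 0.0434
Multiply by the mixture weights:
  π_I·f_I = 0.20 × 0.006 = 0.0012
  π_II·f_II = 0.28 × 0.066 = 0.01848
  π_III·f_III = 0.34 × 0.012 = 0.00408
  π_IV·f_IV = 0.18 × 0.0434 = 0.007812
Evidence: 0.0012 + 0.01848 + 0.00408 + 0.007812 = 0.031572
So the posterior for Segment II is 0.01848 / 0.031572 ≈ 0.5853.

0.5853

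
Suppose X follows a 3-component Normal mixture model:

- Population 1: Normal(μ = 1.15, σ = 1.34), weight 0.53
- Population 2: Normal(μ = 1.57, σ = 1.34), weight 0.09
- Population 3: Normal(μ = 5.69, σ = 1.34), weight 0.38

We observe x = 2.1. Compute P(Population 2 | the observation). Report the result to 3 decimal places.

0.164

By Bayes' theorem, P(k | x) = π_k f_k(x) / Σ_j π_j f_j(x).
Component likelihoods at x = 2.1:
  f_1 = 0.23156
  f_2 = 0.275318
  f_3 = 0.00822639
Multiply by the mixture weights:
  π_1·f_1 = 0.53 × 0.23156 = 0.122727
  π_2·f_2 = 0.09 × 0.275318 = 0.0247787
  π_3·f_3 = 0.38 × 0.00822639 = 0.00312603
Marginal: 0.122727 + 0.0247787 + 0.00312603 = 0.150631
P(Population 2 | data) = 0.0247787 / 0.150631 ≈ 0.164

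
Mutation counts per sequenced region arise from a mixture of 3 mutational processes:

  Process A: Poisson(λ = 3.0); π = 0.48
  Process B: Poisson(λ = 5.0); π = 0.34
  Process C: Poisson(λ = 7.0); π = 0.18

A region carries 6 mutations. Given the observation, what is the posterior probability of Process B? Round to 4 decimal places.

0.4935

By Bayes' theorem, P(k | x) = π_k f_k(x) / Σ_j π_j f_j(x).
Poisson probabilities:
  f_A = 0.0504094
  f_B = 0.146223
  f_C = 0.149003
Prior × likelihood for each component:
  π_A·f_A = 0.48 × 0.0504094 = 0.0241965
  π_B·f_B = 0.34 × 0.146223 = 0.0497158
  π_C·f_C = 0.18 × 0.149003 = 0.0268205
Sum: 0.0241965 + 0.0497158 + 0.0268205 = 0.100733
Responsibility of Process B: 0.0497158 / 0.100733 ≈ 0.4935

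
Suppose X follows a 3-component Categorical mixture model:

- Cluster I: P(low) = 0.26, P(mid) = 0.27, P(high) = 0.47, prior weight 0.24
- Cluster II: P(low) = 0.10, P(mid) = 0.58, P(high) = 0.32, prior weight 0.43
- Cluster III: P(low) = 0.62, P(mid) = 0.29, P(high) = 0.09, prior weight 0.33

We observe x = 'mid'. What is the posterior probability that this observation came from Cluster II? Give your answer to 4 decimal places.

0.6084

P(component k | x) = π_k·f_k(x) / marginal(x), where marginal(x) = Σ_j π_j·f_j(x).
Evaluate each component's likelihood at the observed value:
  f_I = P(mid | comp) = 0.27
  f_II = P(mid | comp) = 0.58
  f_III = P(mid | comp) = 0.29
Weight by the priors:
  π_I·f_I = 0.24 × 0.27 = 0.0648
  π_II·f_II = 0.43 × 0.58 = 0.2494
  π_III·f_III = 0.33 × 0.29 = 0.0957
Sum: 0.0648 + 0.2494 + 0.0957 = 0.4099
Responsibility of Cluster II: 0.2494 / 0.4099 ≈ 0.6084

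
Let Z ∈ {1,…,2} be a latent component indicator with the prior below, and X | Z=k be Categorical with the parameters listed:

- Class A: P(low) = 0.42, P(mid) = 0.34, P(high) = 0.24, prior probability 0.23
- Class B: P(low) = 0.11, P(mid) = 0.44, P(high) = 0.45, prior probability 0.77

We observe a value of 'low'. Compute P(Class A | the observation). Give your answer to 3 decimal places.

0.533

Apply Bayes' rule: the posterior for each component is proportional to its prior times its likelihood at x.
Categorical probabilities:
  f_A = P(low | comp) = 0.42
  f_B = P(low | comp) = 0.11
Multiply by the mixture weights:
  P(Z=A)·f_A = 0.23 × 0.42 = 0.0966
  P(Z=B)·f_B = 0.77 × 0.11 = 0.0847
Normaliser: 0.0966 + 0.0847 = 0.1813
P(Class A | the observation) ≈ 0.533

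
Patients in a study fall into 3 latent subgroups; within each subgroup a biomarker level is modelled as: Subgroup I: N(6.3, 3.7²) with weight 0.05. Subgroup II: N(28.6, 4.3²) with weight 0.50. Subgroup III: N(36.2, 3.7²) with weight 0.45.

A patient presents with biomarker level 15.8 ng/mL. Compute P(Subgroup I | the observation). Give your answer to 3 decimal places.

Apply Bayes' rule: the posterior for each component is proportional to its prior times its likelihood at x.
Component likelihoods at x = 15.8 ng/mL:
  f_I = (1/(3.7·√(2π)))·exp(−(15.8−6.3)²/(2·3.7²)) = 0.107822·exp(-3.29620) = 0.00399196
  f_II = (1/(4.3·√(2π)))·exp(−(15.8−28.6)²/(2·4.3²)) = 0.092777·exp(-4.43050) = 0.00110484
  f_III = (1/(3.7·√(2π)))·exp(−(15.8−36.2)²/(2·3.7²)) = 0.107822·exp(-15.19942) = 2.702e-08
Unnormalised posteriors:
  P(Z=I)·f_I = 0.05 × 0.00399196 = 0.000199598
  P(Z=II)·f_II = 0.50 × 0.00110484 = 0.000552419
  P(Z=III)·f_III = 0.45 × 2.702e-08 = 1.2159e-08
Evidence: 0.000199598 + 0.000552419 + 1.2159e-08 = 0.000752029
P(Subgroup I | the observation) ≈ 0.265

0.265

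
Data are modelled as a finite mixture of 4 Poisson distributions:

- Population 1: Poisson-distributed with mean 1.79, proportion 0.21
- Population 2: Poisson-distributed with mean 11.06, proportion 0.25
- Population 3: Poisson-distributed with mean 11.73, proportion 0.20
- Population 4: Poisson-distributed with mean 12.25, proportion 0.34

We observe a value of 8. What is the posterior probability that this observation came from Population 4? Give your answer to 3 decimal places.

Apply Bayes' rule: the posterior for each component is proportional to its prior times its likelihood at x.
Component likelihoods at x = 8:
  f_1 = e^(−1.79)·1.79^8/8! = 0.000436432
  f_2 = e^(−11.06)·11.06^8/8! = 0.0873421
  f_3 = e^(−11.73)·11.73^8/8! = 0.0715466
  f_4 = e^(−12.25)·12.25^8/8! = 0.0601812
Weight by the priors:
  w_1·f_1 = 0.21 × 0.000436432 = 9.16507e-05
  w_2·f_2 = 0.25 × 0.0873421 = 0.0218355
  w_3·f_3 = 0.20 × 0.0715466 = 0.0143093
  w_4·f_4 = 0.34 × 0.0601812 = 0.0204616
Sum: 9.16507e-05 + 0.0218355 + 0.0143093 + 0.0204616 = 0.0566981
P(Population 4 | data) = 0.0204616 / 0.0566981 ≈ 0.361

0.361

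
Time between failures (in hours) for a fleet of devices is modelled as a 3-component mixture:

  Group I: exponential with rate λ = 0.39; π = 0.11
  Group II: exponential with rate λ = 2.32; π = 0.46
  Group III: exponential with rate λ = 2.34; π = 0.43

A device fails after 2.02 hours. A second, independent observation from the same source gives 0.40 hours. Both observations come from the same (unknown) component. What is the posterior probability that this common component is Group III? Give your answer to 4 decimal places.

Apply Bayes' rule: the posterior for each component is proportional to its prior times its likelihood at x.
Since both observations come from the same component, the likelihood for component k is f_k(x₁)·f_k(x₂).
  f_I = [0.39·e^(−0.39·2.02) = 0.39·e^(−0.7878) = 0.177389] × [0.333668] = 0.0591891
  f_II = [2.32·e^(−2.32·2.02) = 2.32·e^(−4.6864) = 0.02139] × [0.917197] = 0.0196188
  f_III = [2.34·e^(−2.34·2.02) = 2.34·e^(−4.7268) = 0.0207201] × [0.917733] = 0.0190156
Multiply by the mixture weights:
  π_I·f_I = 0.11 × 0.0591891 = 0.00651081
  π_II·f_II = 0.46 × 0.0196188 = 0.00902466
  π_III·f_III = 0.43 × 0.0190156 = 0.00817669
Marginal: 0.00651081 + 0.00902466 + 0.00817669 = 0.0237122
P(Group III | x₁,x₂) = 0.00817669 / 0.0237122 ≈ 0.3448

0.3448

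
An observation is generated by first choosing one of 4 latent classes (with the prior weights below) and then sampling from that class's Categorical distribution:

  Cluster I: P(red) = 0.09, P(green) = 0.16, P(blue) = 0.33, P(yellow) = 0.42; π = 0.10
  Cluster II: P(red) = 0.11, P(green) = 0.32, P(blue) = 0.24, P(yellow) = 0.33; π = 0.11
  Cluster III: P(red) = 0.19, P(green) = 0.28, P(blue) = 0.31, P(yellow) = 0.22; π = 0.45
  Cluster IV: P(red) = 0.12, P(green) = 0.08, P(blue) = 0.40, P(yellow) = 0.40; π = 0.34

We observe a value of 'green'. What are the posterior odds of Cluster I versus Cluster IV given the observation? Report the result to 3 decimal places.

0.588

Since P(k|x) ∝ π_k f_k(x), the posterior odds are π_i f_i(x) / (π_j f_j(x)).
Component likelihoods at x = 'green':
  f_I = 0.16
  f_II = 0.32
  f_III = 0.28
  f_IV = 0.08
Odds = (0.10/0.34) × (0.16/0.08) = 0.294118 × 2 ≈ 0.588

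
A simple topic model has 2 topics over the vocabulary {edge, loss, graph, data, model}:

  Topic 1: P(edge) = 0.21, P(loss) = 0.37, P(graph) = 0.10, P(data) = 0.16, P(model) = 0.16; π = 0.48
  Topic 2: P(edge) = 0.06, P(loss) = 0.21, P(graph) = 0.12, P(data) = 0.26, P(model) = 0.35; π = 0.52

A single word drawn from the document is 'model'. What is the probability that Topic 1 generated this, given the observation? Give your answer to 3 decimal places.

0.297

P(component k | x) = w_k·f_k(x) / marginal(x), where marginal(x) = Σ_j w_j·f_j(x).
Component likelihoods at x = 'model':
  f_1 = 0.16
  f_2 = 0.35
Prior × likelihood for each component:
  w_1·f_1 = 0.48 × 0.16 = 0.0768
  w_2·f_2 = 0.52 × 0.35 = 0.182
Denominator: 0.0768 + 0.182 = 0.2588
So the posterior for Topic 1 is 0.0768 / 0.2588 ≈ 0.297.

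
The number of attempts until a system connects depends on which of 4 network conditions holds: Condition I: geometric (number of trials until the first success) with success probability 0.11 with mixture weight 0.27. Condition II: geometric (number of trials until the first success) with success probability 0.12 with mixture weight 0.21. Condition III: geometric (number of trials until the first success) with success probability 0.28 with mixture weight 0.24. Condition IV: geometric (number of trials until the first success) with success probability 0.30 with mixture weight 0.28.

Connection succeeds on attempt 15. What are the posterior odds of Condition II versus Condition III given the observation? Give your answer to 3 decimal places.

6.225

Since P(k|x) ∝ π_k f_k(x), the posterior odds are π_i f_i(x) / (π_j f_j(x)).
Component likelihoods at x = 15:
  f_I = 0.0215205
  f_II = 0.0200419
  f_III = 0.00281717
  f_IV = 0.00203467
Odds = (0.21/0.24) × (0.0200419/0.00281717) = 0.875 × 7.11419 ≈ 6.225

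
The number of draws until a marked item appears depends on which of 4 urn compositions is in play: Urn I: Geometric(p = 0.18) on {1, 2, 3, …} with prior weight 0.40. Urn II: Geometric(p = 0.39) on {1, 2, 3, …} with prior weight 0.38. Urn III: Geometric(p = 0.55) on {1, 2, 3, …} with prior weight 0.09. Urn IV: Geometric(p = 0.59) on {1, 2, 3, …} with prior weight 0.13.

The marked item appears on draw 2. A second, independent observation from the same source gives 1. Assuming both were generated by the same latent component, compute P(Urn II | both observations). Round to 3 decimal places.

0.460

Posterior ∝ prior × likelihood, so P(k | x) ∝ w_k f_k(x); normalise over all components.
Since both observations come from the same component, the likelihood for component k is f_k(x₁)·f_k(x₂).
  p_I = [0.1476] × [0.18] = 0.026568
  p_II = [0.2379] × [0.39] = 0.092781
  p_III = [0.2475] × [0.55] = 0.136125
  p_IV = [0.2419] × [0.59] = 0.142721
Multiply by the mixture weights:
  w_I·p_I = 0.40 × 0.026568 = 0.0106272
  w_II·p_II = 0.38 × 0.092781 = 0.0352568
  w_III·p_III = 0.09 × 0.136125 = 0.0122512
  w_IV·p_IV = 0.13 × 0.142721 = 0.0185537
Marginal: 0.0106272 + 0.0352568 + 0.0122512 + 0.0185537 = 0.076689
Responsibility of Urn II: 0.0352568 / 0.076689 ≈ 0.460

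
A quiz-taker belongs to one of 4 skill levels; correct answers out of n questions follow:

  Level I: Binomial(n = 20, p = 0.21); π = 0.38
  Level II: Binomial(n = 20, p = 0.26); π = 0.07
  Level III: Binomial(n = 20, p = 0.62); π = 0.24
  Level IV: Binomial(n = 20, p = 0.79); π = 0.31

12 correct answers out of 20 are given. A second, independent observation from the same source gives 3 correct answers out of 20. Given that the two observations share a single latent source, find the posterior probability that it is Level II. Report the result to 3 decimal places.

Apply Bayes' rule: the posterior for each component is proportional to its prior times its likelihood at x.
Since both observations come from the same component, the likelihood for component k is f_k(x₁)·f_k(x₂).
  p_I = [C(20,12)·0.21^12·0.79^8 = 125970·7.35583e-09·0.151711 = 0.000140577] × [0.191966] = 2.6986e-05
  p_II = [C(20,12)·0.26^12·0.74^8 = 125970·9.5429e-08·0.0899195 = 0.00108094] × [0.119885] = 0.000129588
  p_III = [C(20,12)·0.62^12·0.38^8 = 125970·0.00322627·0.000434779 = 0.1767] × [1.95165e-05] = 3.44856e-06
  p_IV = [C(20,12)·0.79^12·0.21^8 = 125970·0.0590915·3.78229e-06 = 0.0281544] × [1.68855e-09] = 4.75402e-11
Prior × likelihood for each component:
  P(Z=I)·p_I = 0.38 × 2.6986e-05 = 1.02547e-05
  P(Z=II)·p_II = 0.07 × 0.000129588 = 9.07117e-06
  P(Z=III)·p_III = 0.24 × 3.44856e-06 = 8.27653e-07
  P(Z=IV)·p_IV = 0.31 × 4.75402e-11 = 1.47375e-11
Marginal: 1.02547e-05 + 9.07117e-06 + 8.27653e-07 + 1.47375e-11 = 2.01535e-05
P(Level II | x) ≈ 0.450

0.450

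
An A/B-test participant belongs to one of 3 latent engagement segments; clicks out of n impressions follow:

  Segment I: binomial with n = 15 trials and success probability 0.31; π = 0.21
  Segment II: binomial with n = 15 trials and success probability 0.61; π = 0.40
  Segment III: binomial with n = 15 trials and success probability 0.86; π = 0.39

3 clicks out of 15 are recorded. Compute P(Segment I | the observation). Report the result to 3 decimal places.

P(component k | x) = π_k·f_k(x) / marginal(x), where marginal(x) = Σ_j π_j·f_j(x).
Component likelihoods at x = 3 clicks out of 15:
  L_I = 0.157865
  L_II = 0.00127872
  L_III = 1.64075e-08
Unnormalised posteriors:
  π_I·L_I = 0.21 × 0.157865 = 0.0331516
  π_II·L_II = 0.40 × 0.00127872 = 0.000511489
  π_III·L_III = 0.39 × 1.64075e-08 = 6.39894e-09
Normaliser: 0.0331516 + 0.000511489 + 6.39894e-09 = 0.0336631
So the posterior for Segment I is 0.0331516 / 0.0336631 ≈ 0.985.

0.985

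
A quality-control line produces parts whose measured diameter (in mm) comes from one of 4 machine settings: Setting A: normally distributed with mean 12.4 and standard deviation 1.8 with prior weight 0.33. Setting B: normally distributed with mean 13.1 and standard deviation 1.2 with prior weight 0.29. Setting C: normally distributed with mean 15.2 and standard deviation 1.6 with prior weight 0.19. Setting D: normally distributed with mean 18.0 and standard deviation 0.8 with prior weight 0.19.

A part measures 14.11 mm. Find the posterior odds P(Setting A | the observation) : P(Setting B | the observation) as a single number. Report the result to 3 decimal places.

Only the two components matter; the odds are (P(Z=i) f_i(x)) / (P(Z=j) f_j(x)).
Normal densities:
  f_A = (1/(1.8·√(2π)))·exp(−(14.11−12.4)²/(2·1.8²)) = 0.221635·exp(-0.45125) = 0.141144
  f_B = (1/(1.2·√(2π)))·exp(−(14.11−13.1)²/(2·1.2²)) = 0.332452·exp(-0.35420) = 0.233293
  f_C = (1/(1.6·√(2π)))·exp(−(14.11−15.2)²/(2·1.6²)) = 0.249339·exp(-0.23205) = 0.197702
  f_D = (1/(0.8·√(2π)))·exp(−(14.11−18.0)²/(2·0.8²)) = 0.498678·exp(-11.82195) = 3.6611e-06
Posterior odds = (P(Z=A)·f_A) / (P(Z=B)·f_B) = (0.33·0.141144) / (0.29·0.233293) = 0.0465775 / 0.0676549 ≈ 0.688

0.688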